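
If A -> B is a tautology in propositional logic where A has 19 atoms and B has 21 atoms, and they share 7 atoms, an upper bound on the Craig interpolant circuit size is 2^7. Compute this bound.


Shared atoms = 7
Craig interpolant size bound = 2^7
= 128

128


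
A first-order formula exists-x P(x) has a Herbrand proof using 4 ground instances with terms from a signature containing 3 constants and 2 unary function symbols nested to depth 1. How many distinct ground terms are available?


Herbrand terms by depth:
Depth 0: 3 constants
Depth 1: 6 new terms (running total: 9)
Total distinct ground terms = 9

9


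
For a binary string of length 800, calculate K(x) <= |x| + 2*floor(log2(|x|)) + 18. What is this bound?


floor(log2(800)) = 9
2 * 9 = 18
K(x) <= 800 + 18 + 18 = 836

836


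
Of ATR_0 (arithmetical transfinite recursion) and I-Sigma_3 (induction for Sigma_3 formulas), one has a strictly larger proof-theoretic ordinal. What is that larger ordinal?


Proof-theoretic ordinal of ATR_0 (arithmetical transfinite recursion): Gamma_0
Proof-theoretic ordinal of I-Sigma_3 (induction for Sigma_3 formulas): omega^(omega^(omega^omega))
Comparing: omega^(omega^(omega^omega)) < Gamma_0.
The larger ordinal is Gamma_0 (from ATR_0 (arithmetical transfinite recursion)).

Gamma_0


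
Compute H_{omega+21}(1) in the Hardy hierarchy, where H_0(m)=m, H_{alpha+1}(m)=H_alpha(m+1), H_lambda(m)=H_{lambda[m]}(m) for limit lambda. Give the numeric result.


H_{omega+21}(1):
Unwind the 21 successor steps: H_{omega+21}(1) = H_omega(1+21) = H_omega(22).
H_omega(m) = H_m(m) = m + m = 2m.
Result = 2 * 22 = 44

44


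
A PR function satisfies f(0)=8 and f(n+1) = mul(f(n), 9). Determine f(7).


f(0) = 8
f(1) = mul(f(0), 9) = mul(8, 9) = 72
f(2) = mul(f(1), 9) = mul(72, 9) = 648
f(3) = mul(f(2), 9) = mul(648, 9) = 5832
f(4) = mul(f(3), 9) = mul(5832, 9) = 52488
f(5) = mul(f(4), 9) = mul(52488, 9) = 472392
f(6) = mul(f(5), 9) = mul(472392, 9) = 4251528
f(7) = mul(f(6), 9) = mul(4251528, 9) = 38263752


38263752


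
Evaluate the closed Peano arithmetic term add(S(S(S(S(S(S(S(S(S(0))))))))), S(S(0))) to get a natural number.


add(S^9(0), S^2(0)):
S^9(0) = 9
S^2(0) = 2
9 + 2 = 11

11


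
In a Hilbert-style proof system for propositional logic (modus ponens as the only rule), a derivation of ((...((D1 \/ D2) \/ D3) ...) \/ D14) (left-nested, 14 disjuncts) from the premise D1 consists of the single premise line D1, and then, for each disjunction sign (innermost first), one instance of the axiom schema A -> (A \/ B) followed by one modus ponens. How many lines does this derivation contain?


Building the left-nested 14-ary disjunction from D1:
- 1 premise line (D1)
- 14 disjuncts means 13 disjunction signs; each needs 1 axiom instance + 1 MP = 2 lines: 2 * 13 = 26
Total = 1 + 26 = 27 lines.

27


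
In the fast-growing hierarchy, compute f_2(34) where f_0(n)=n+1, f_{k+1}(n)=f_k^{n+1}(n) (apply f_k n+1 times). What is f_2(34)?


f_2(34) = f_1^35(34)
f_1(m) = 2m + 1.
Iterating: f_1^k(n) = 2^k*(n+1) - 1.
f_2(34) = 2^35*(34+1) - 1 = 34359738368*35 - 1 = 1202590842879

1202590842879


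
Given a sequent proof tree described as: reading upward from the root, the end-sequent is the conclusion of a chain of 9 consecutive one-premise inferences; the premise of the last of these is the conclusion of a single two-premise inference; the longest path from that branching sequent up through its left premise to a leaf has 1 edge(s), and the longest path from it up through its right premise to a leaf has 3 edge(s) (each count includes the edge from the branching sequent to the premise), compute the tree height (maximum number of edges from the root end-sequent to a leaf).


Longest path through the left premise: 1 edges (measured from the branching sequent)
Longest path through the right premise: 3 edges
Height of the subtree rooted at the branching sequent: max(1, 3) = 3
The branching sequent sits 9 edges above the root (the chain of one-premise inferences), so height = 3 + 9 = 12

12


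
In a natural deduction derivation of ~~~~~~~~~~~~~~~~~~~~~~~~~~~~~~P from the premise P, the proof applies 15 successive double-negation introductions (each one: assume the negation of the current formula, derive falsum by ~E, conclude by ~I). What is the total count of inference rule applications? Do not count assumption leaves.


Each double-negation introduction (from C infer ~~C) uses 2 inference nodes: one ~E (C and ~C give falsum) and one ~I (discharge ~C).
15 double negations = 15 * 2 = 30 inference nodes.

30


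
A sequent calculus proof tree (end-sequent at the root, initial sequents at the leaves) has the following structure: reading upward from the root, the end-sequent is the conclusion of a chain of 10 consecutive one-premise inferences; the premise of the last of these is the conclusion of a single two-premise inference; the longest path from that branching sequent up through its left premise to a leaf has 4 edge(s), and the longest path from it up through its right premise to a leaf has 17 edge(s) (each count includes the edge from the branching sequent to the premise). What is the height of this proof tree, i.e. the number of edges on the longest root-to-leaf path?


Longest path through the left premise: 4 edges (measured from the branching sequent)
Longest path through the right premise: 17 edges
Height of the subtree rooted at the branching sequent: max(4, 17) = 17
The branching sequent sits 10 edges above the root (the chain of one-premise inferences), so height = 17 + 10 = 27

27


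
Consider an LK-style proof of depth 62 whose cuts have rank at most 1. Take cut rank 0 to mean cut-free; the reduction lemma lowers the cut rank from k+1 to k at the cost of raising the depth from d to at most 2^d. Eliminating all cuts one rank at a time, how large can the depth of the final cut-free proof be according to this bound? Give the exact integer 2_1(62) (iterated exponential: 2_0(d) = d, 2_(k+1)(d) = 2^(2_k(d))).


Each rank reduction sends depth d to at most 2^d; cut rank r needs r reductions.
2_0(62) = 62
2_1(62) = 2^62 = 4611686018427387904
Cut-free depth bound = 4611686018427387904

4611686018427387904


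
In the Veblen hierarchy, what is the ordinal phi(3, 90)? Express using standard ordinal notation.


phi(3, 90):
phi(3, beta) = eta_beta (the beta-th eta number, fixed point of zeta).
phi(3, 90) = eta_90

eta_90


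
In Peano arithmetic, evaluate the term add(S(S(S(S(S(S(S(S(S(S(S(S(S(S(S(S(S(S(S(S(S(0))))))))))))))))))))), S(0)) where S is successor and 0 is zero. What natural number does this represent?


add(S^21(0), S^1(0)):
S^21(0) = 21
S^1(0) = 1
21 + 1 = 22

22


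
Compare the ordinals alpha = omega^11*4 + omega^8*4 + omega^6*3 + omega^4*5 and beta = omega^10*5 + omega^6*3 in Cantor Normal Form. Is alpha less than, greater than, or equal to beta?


Compare term by term from highest exponent:
alpha = omega^11*4 + omega^8*4 + omega^6*3 + omega^4*5
beta = omega^10*5 + omega^6*3
Term 1: alpha has omega^11*4, beta has omega^10*5
Term 2: alpha has omega^8*4, beta has omega^6*3
Term 3: alpha has omega^6*3, beta has omega^0*0
Term 4: alpha has omega^4*5, beta has omega^0*0
Result: alpha > beta

alpha > beta


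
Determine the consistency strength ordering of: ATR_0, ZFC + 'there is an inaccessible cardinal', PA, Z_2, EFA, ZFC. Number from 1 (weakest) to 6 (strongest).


Ordering by consistency strength:
1. EFA
2. PA
3. ATR_0
4. Z_2
5. ZFC
6. ZFC + 'there is an inaccessible cardinal'


ATR_0=3, ZFC + 'there is an inaccessible cardinal'=6, PA=2, Z_2=4, EFA=1, ZFC=5


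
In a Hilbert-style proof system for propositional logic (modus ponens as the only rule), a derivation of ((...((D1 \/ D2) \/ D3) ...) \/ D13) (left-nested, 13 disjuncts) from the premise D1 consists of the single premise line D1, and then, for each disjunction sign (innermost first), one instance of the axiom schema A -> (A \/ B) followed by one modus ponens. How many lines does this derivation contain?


Building the left-nested 13-ary disjunction from D1:
- 1 premise line (D1)
- 13 disjuncts means 12 disjunction signs; each needs 1 axiom instance + 1 MP = 2 lines: 2 * 12 = 24
Total = 1 + 24 = 25 lines.

25


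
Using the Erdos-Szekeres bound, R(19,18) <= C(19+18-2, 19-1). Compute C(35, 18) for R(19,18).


R(19,18) <= C(19+18-2, 19-1) = C(35, 18)
C(35, 18) = 35! / (18! * 17!)
= 4537567650

4537567650


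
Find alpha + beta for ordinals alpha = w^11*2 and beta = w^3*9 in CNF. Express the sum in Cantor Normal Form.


Ordinal addition w^11*2 + w^3*9:
Leading exponent of alpha (11) > leading exponent of beta (3).
Since alpha's term has higher exponent than beta's leading term,
the sum is simply alpha followed by beta.
Result = w^11*2 + w^3*9

w^11*2 + w^3*9


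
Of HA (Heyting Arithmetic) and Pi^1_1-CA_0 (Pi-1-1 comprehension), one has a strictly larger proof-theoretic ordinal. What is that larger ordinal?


Proof-theoretic ordinal of HA (Heyting Arithmetic): epsilon_0
Proof-theoretic ordinal of Pi^1_1-CA_0 (Pi-1-1 comprehension): psi_0(Omega_omega)
Comparing: epsilon_0 < psi_0(Omega_omega).
The larger ordinal is psi_0(Omega_omega) (from Pi^1_1-CA_0 (Pi-1-1 comprehension)).

psi_0(Omega_omega)


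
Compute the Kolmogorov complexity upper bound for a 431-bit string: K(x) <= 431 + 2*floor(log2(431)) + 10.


floor(log2(431)) = 8
2 * 8 = 16
K(x) <= 431 + 16 + 10 = 457

457


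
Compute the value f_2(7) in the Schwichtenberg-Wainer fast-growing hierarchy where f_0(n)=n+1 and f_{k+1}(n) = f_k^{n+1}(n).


f_2(7) = f_1^8(7)
f_1(m) = 2m + 1.
Iterating: f_1^k(n) = 2^k*(n+1) - 1.
f_2(7) = 2^8*(7+1) - 1 = 256*8 - 1 = 2047

2047


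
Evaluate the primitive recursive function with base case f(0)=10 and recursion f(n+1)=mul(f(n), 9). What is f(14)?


f(0) = 10
f(1) = mul(f(0), 9) = mul(10, 9) = 90
f(2) = mul(f(1), 9) = mul(90, 9) = 810
f(3) = mul(f(2), 9) = mul(810, 9) = 7290
f(4) = mul(f(3), 9) = mul(7290, 9) = 65610
f(5) = mul(f(4), 9) = mul(65610, 9) = 590490
f(6) = mul(f(5), 9) = mul(590490, 9) = 5314410
f(7) = mul(f(6), 9) = mul(5314410, 9) = 47829690
f(8) = mul(f(7), 9) = mul(47829690, 9) = 430467210
f(9) = mul(f(8), 9) = mul(430467210, 9) = 3874204890
f(10) = mul(f(9), 9) = mul(3874204890, 9) = 34867844010
f(11) = mul(f(10), 9) = mul(34867844010, 9) = 313810596090
f(12) = mul(f(11), 9) = mul(313810596090, 9) = 2824295364810
f(13) = mul(f(12), 9) = mul(2824295364810, 9) = 25418658283290
f(14) = mul(f(13), 9) = mul(25418658283290, 9) = 228767924549610


228767924549610


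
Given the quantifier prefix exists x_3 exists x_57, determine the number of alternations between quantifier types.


Walk the prefix and count type changes:
  position 1: exists -> exists
Total alternations = 0

0


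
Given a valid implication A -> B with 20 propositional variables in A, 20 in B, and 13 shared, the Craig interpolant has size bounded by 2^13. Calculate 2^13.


Shared atoms = 13
Craig interpolant size bound = 2^13
= 8192

8192


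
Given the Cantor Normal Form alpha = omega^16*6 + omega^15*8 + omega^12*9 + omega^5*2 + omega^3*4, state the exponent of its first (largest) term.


CNF: omega^16*6 + omega^15*8 + omega^12*9 + omega^5*2 + omega^3*4
The leading term is omega^16*6, which has exponent 16.

16


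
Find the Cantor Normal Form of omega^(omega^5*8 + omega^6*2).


omega^(omega^5*8 + omega^6*2):
In ordinal addition a term is absorbed by a following term of strictly larger exponent: 5 < 6, so omega^5*8 + omega^6*2 = omega^6*2.
omega raised to a CNF ordinal is a single CNF term: Result = omega^(omega^6*2)

omega^(omega^6*2)


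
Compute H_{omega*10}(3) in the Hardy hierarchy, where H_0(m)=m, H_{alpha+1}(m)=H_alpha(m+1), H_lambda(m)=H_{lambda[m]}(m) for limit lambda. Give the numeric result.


H_{omega*10}(3):
For the Hardy hierarchy, H_{omega*k}(n) = 2^k * n.
2^10 = 1024.
1024 * 3 = 3072

3072


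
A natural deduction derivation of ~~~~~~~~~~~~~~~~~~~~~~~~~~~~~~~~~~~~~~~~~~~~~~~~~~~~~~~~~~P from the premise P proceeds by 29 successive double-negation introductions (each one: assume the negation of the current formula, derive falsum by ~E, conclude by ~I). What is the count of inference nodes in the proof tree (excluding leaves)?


Each double-negation introduction (from C infer ~~C) uses 2 inference nodes: one ~E (C and ~C give falsum) and one ~I (discharge ~C).
29 double negations = 29 * 2 = 58 inference nodes.

58


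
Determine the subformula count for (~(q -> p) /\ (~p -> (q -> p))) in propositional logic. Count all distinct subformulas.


Formula: (~(q -> p) /\ (~p -> (q -> p)))
Subformulas found:
  1. q
  2. p
  3. ~p
  4. (q -> p)
  5. ~(q -> p)
  6. (~p -> (q -> p))
  7. (~(q -> p) /\ (~p -> (q -> p)))
Total distinct subformulas = 7

7


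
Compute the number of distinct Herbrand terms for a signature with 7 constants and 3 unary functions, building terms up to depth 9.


Herbrand terms by depth:
Depth 0: 7 constants
Depth 1: 21 new terms (running total: 28)
Depth 2: 63 new terms (running total: 91)
Depth 3: 189 new terms (running total: 280)
Depth 4: 567 new terms (running total: 847)
Depth 5: 1701 new terms (running total: 2548)
Depth 6: 5103 new terms (running total: 7651)
Depth 7: 15309 new terms (running total: 22960)
Depth 8: 45927 new terms (running total: 68887)
Depth 9: 137781 new terms (running total: 206668)
Total distinct ground terms = 206668

206668


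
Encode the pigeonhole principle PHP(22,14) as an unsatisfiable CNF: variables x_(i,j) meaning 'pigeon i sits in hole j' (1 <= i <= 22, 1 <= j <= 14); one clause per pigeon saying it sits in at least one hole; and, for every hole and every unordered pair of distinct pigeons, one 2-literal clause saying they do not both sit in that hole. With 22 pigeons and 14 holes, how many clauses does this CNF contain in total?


PHP(22,14): 22 pigeons, 14 holes, 22*14 = 308 variables.
- pigeon clauses: one per pigeon -> 22 clauses
- hole clauses: 14 holes * C(22,2) = 14 * 231 -> 3234 clauses
Total clauses = 22 + 3234 = 3256

3256


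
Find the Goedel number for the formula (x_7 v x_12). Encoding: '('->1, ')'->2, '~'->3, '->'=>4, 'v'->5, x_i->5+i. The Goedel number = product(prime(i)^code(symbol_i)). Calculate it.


Formula: (x_7 v x_12)
Symbol codes: [1, 12, 5, 17, 2]
Primes: [2, 3, 5, 7, 11]
p_1^1 = 2^1 = 2
p_2^12 = 3^12 = 531441
p_3^5 = 5^5 = 3125
p_4^17 = 7^17 = 232630513987207
p_5^2 = 11^2 = 121
Product = 93494728444055676935793750

93494728444055676935793750


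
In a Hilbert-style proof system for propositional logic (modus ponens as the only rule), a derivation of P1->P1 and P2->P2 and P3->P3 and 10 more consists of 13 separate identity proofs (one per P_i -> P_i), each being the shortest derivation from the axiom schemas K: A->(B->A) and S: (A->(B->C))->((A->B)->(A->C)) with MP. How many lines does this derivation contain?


The shortest proof of A->A from K and S in the Hilbert calculus has exactly 5 lines:
(1) K instance A->((A->A)->A), (2) S instance, (3) MP on 1,2, (4) K instance A->(A->A), (5) MP on 3,4.
For 13 independent identities: 13 * 5 = 65 lines total.

65


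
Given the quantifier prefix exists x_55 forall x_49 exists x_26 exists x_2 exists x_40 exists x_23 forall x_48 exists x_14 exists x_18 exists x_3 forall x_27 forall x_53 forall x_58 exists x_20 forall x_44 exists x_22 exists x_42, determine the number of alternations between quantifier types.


Walk the prefix and count type changes:
  position 1: exists -> forall <-- alternation
  position 2: forall -> exists <-- alternation
  position 3: exists -> exists
  position 4: exists -> exists
  position 5: exists -> exists
  position 6: exists -> forall <-- alternation
  position 7: forall -> exists <-- alternation
  position 8: exists -> exists
  position 9: exists -> exists
  position 10: exists -> forall <-- alternation
  position 11: forall -> forall
  position 12: forall -> forall
  position 13: forall -> exists <-- alternation
  position 14: exists -> forall <-- alternation
  position 15: forall -> exists <-- alternation
  position 16: exists -> exists
Total alternations = 8

8


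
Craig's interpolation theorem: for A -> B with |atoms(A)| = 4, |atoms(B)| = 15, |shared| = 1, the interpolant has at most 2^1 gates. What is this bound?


Shared atoms = 1
Craig interpolant size bound = 2^1
= 2

2


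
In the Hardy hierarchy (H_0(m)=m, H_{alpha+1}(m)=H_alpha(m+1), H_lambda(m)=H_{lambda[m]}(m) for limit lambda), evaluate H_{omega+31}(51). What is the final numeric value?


H_{omega+31}(51):
Unwind the 31 successor steps: H_{omega+31}(51) = H_omega(51+31) = H_omega(82).
H_omega(m) = H_m(m) = m + m = 2m.
Result = 2 * 82 = 164

164


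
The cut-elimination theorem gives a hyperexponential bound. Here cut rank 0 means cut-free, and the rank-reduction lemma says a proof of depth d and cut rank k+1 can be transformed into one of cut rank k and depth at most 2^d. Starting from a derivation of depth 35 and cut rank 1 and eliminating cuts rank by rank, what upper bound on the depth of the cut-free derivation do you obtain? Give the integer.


Each rank reduction sends depth d to at most 2^d; cut rank r needs r reductions.
2_0(35) = 35
2_1(35) = 2^35 = 34359738368
Cut-free depth bound = 34359738368

34359738368


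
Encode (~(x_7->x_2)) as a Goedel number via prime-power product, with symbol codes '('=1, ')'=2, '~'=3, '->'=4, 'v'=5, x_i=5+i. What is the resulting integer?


Formula: (~(x_7->x_2))
Symbol codes: [1, 3, 1, 12, 4, 7, 2, 2]
Primes: [2, 3, 5, 7, 11, 13, 17, 19]
p_1^1 = 2^1 = 2
p_2^3 = 3^3 = 27
p_3^1 = 5^1 = 5
p_4^12 = 7^12 = 13841287201
p_5^4 = 11^4 = 14641
p_6^7 = 13^7 = 62748517
p_7^2 = 17^2 = 289
p_8^2 = 19^2 = 361
Product = 358194980602152916733208207510

358194980602152916733208207510


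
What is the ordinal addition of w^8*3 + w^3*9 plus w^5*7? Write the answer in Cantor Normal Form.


Ordinal addition (w^8*3 + w^3*9) + w^5*7:
alpha's leading term has exponent 8 > beta's exponent 5, so it survives.
alpha's tail term has exponent 3 < beta's exponent 5, so it is absorbed by beta.
In ordinal addition, any term followed by a strictly larger-exponent term is absorbed.
Result = w^8*3 + w^5*7

w^8*3 + w^5*7


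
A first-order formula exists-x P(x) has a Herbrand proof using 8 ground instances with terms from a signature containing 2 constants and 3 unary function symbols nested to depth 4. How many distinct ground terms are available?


Herbrand terms by depth:
Depth 0: 2 constants
Depth 1: 6 new terms (running total: 8)
Depth 2: 18 new terms (running total: 26)
Depth 3: 54 new terms (running total: 80)
Depth 4: 162 new terms (running total: 242)
Total distinct ground terms = 242

242


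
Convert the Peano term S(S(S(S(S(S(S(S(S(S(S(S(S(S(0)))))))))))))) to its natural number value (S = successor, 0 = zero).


Counting successors applied to 0:
14 applications of S to 0 = 14

14


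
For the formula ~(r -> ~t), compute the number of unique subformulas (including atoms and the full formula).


Formula: ~(r -> ~t)
Subformulas found:
  1. t
  2. r
  3. ~t
  4. (r -> ~t)
  5. ~(r -> ~t)
Total distinct subformulas = 5

5


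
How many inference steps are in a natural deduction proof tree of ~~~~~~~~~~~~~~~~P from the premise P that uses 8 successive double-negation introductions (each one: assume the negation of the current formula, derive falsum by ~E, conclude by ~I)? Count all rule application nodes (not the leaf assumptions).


Each double-negation introduction (from C infer ~~C) uses 2 inference nodes: one ~E (C and ~C give falsum) and one ~I (discharge ~C).
8 double negations = 8 * 2 = 16 inference nodes.

16


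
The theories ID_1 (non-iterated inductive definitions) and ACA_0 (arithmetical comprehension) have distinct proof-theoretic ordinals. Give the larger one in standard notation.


Proof-theoretic ordinal of ID_1 (non-iterated inductive definitions): psi_0(epsilon_{Omega+1})
Proof-theoretic ordinal of ACA_0 (arithmetical comprehension): epsilon_0
Comparing: epsilon_0 < psi_0(epsilon_{Omega+1}).
The larger ordinal is psi_0(epsilon_{Omega+1}) (from ID_1 (non-iterated inductive definitions)).

psi_0(epsilon_{Omega+1})


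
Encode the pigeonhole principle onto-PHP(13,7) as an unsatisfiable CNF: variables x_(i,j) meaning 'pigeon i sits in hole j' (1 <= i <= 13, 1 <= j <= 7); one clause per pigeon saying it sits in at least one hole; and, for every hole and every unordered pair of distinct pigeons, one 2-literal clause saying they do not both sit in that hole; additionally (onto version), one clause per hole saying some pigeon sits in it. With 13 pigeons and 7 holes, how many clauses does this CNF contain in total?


onto-PHP(13,7): 13 pigeons, 7 holes, 13*7 = 91 variables.
- pigeon clauses: one per pigeon -> 13 clauses
- hole clauses: 7 holes * C(13,2) = 7 * 78 -> 546 clauses
- onto clauses: one per hole -> 7 clauses
Total clauses = 13 + 546 + 7 = 566

566


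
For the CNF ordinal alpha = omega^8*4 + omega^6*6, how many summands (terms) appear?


CNF: omega^8*4 + omega^6*6
Count the summands separated by '+':
  term 1: omega^8*4
  term 2: omega^6*6
Total terms = 2

2


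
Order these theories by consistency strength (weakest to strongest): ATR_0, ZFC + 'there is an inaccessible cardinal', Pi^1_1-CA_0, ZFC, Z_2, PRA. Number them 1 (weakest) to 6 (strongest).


Ordering by consistency strength:
1. PRA
2. ATR_0
3. Pi^1_1-CA_0
4. Z_2
5. ZFC
6. ZFC + 'there is an inaccessible cardinal'


ATR_0=2, ZFC + 'there is an inaccessible cardinal'=6, Pi^1_1-CA_0=3, ZFC=5, Z_2=4, PRA=1


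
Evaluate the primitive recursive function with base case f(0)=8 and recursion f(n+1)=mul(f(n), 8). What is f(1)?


f(0) = 8
f(1) = mul(f(0), 8) = mul(8, 8) = 64


64


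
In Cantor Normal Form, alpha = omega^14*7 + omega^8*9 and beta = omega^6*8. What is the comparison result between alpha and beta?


Compare term by term from highest exponent:
alpha = omega^14*7 + omega^8*9
beta = omega^6*8
Term 1: alpha has omega^14*7, beta has omega^6*8
Term 2: alpha has omega^8*9, beta has omega^0*0
Result: alpha > beta

alpha > beta


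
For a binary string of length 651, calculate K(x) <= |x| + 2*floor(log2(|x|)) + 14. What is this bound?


floor(log2(651)) = 9
2 * 9 = 18
K(x) <= 651 + 18 + 14 = 683

683


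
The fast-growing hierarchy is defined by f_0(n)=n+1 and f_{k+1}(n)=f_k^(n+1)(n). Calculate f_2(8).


f_2(8) = f_1^9(8)
f_1(m) = 2m + 1.
Iterating: f_1^k(n) = 2^k*(n+1) - 1.
f_2(8) = 2^9*(8+1) - 1 = 512*9 - 1 = 4607

4607


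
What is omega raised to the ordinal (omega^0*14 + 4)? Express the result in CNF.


omega^(omega^0*14 + 4):
omega^0 = 1, so the exponent is 14 + 4 = 18 (finite ordinal addition).
Result = omega^18, already a single CNF term.

omega^18


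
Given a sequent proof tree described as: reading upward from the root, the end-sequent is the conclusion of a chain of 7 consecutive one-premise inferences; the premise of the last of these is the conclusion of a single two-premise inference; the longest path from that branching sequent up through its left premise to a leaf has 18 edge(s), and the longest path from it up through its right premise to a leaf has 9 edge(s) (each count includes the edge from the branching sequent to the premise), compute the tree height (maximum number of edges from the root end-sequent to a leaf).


Longest path through the left premise: 18 edges (measured from the branching sequent)
Longest path through the right premise: 9 edges
Height of the subtree rooted at the branching sequent: max(18, 9) = 18
The branching sequent sits 7 edges above the root (the chain of one-premise inferences), so height = 18 + 7 = 25

25


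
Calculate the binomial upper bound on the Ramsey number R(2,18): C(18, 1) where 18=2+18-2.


R(2,18) <= C(2+18-2, 2-1) = C(18, 1)
C(18, 1) = 18! / (1! * 17!)
= 18

18


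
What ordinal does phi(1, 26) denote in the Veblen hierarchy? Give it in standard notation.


phi(1, 26):
phi(1, beta) = epsilon_beta (the beta-th epsilon number).
phi(1, 26) = epsilon_26

epsilon_26


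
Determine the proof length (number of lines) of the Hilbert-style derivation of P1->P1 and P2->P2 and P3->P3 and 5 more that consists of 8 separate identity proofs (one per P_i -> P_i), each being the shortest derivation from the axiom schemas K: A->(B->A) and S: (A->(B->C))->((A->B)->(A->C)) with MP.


The shortest proof of A->A from K and S in the Hilbert calculus has exactly 5 lines:
(1) K instance A->((A->A)->A), (2) S instance, (3) MP on 1,2, (4) K instance A->(A->A), (5) MP on 3,4.
For 8 independent identities: 8 * 5 = 40 lines total.

40


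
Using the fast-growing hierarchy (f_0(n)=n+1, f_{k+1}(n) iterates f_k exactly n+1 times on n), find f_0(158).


f_0(158) = 158 + 1 = 159

159


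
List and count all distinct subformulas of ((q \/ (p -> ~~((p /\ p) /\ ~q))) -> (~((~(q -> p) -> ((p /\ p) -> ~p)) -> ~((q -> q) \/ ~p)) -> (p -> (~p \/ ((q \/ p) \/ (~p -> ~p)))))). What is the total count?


Formula: ((q \/ (p -> ~~((p /\ p) /\ ~q))) -> (~((~(q -> p) -> ((p /\ p) -> ~p)) -> ~((q -> q) \/ ~p)) -> (p -> (~p \/ ((q \/ p) \/ (~p -> ~p))))))
Subformulas found:
  1. q
  2. p
  3. ~p
  4. ~q
  5. (q \/ p)
  6. (q -> p)
  7. (q -> q)
  8. (p /\ p)
  9. ~(q -> p)
  10. (~p -> ~p)
  11. ((p /\ p) -> ~p)
  12. ((p /\ p) /\ ~q)
  13. ((q -> q) \/ ~p)
  14. ~((q -> q) \/ ~p)
  15. ~((p /\ p) /\ ~q)
  16. ~~((p /\ p) /\ ~q)
  17. ((q \/ p) \/ (~p -> ~p))
  18. (p -> ~~((p /\ p) /\ ~q))
  19. (~(q -> p) -> ((p /\ p) -> ~p))
  20. (q \/ (p -> ~~((p /\ p) /\ ~q)))
  21. (~p \/ ((q \/ p) \/ (~p -> ~p)))
  22. (p -> (~p \/ ((q \/ p) \/ (~p -> ~p))))
  23. ((~(q -> p) -> ((p /\ p) -> ~p)) -> ~((q -> q) \/ ~p))
  24. ~((~(q -> p) -> ((p /\ p) -> ~p)) -> ~((q -> q) \/ ~p))
  25. (~((~(q -> p) -> ((p /\ p) -> ~p)) -> ~((q -> q) \/ ~p)) -> (p -> (~p \/ ((q \/ p) \/ (~p -> ~p)))))
  26. ((q \/ (p -> ~~((p /\ p) /\ ~q))) -> (~((~(q -> p) -> ((p /\ p) -> ~p)) -> ~((q -> q) \/ ~p)) -> (p -> (~p \/ ((q \/ p) \/ (~p -> ~p))))))
Total distinct subformulas = 26

26


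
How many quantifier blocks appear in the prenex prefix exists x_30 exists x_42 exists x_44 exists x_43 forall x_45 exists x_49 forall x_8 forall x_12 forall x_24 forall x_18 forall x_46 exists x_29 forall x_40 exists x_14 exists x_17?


Alternations = 6.
Blocks = alternations + 1 = 7

7


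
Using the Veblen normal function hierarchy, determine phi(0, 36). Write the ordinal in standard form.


phi(0, 36):
phi(0, beta) = omega^beta by definition.
phi(0, 36) = omega^36

omega^36


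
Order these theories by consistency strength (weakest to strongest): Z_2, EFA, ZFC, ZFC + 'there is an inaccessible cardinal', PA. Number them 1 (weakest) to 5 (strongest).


Ordering by consistency strength:
1. EFA
2. PA
3. Z_2
4. ZFC
5. ZFC + 'there is an inaccessible cardinal'


Z_2=3, EFA=1, ZFC=4, ZFC + 'there is an inaccessible cardinal'=5, PA=2


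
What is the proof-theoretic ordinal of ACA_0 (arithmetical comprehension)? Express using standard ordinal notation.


The proof-theoretic ordinal of ACA_0 (arithmetical comprehension) is a standard result in ordinal analysis.
This ordinal is the supremum of order types of primitive recursive well-orderings
that the theory can prove to be well-ordered.
For ACA_0 (arithmetical comprehension), the proof-theoretic ordinal is epsilon_0.

epsilon_0


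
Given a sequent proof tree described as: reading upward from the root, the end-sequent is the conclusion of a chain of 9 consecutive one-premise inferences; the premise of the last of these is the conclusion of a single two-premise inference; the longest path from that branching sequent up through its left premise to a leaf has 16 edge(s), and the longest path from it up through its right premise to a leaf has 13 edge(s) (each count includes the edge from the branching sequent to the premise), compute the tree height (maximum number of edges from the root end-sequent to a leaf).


Longest path through the left premise: 16 edges (measured from the branching sequent)
Longest path through the right premise: 13 edges
Height of the subtree rooted at the branching sequent: max(16, 13) = 16
The branching sequent sits 9 edges above the root (the chain of one-premise inferences), so height = 16 + 9 = 25

25


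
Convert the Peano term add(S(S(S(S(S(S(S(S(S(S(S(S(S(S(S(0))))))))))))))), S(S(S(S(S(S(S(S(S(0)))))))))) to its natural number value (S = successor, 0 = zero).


add(S^15(0), S^9(0)):
S^15(0) = 15
S^9(0) = 9
15 + 9 = 24

24


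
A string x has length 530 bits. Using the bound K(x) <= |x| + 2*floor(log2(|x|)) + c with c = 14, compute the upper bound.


floor(log2(530)) = 9
2 * 9 = 18
K(x) <= 530 + 18 + 14 = 562

562


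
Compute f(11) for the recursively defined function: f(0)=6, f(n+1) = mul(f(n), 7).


f(0) = 6
f(1) = mul(f(0), 7) = mul(6, 7) = 42
f(2) = mul(f(1), 7) = mul(42, 7) = 294
f(3) = mul(f(2), 7) = mul(294, 7) = 2058
f(4) = mul(f(3), 7) = mul(2058, 7) = 14406
f(5) = mul(f(4), 7) = mul(14406, 7) = 100842
f(6) = mul(f(5), 7) = mul(100842, 7) = 705894
f(7) = mul(f(6), 7) = mul(705894, 7) = 4941258
f(8) = mul(f(7), 7) = mul(4941258, 7) = 34588806
f(9) = mul(f(8), 7) = mul(34588806, 7) = 242121642
f(10) = mul(f(9), 7) = mul(242121642, 7) = 1694851494
f(11) = mul(f(10), 7) = mul(1694851494, 7) = 11863960458


11863960458


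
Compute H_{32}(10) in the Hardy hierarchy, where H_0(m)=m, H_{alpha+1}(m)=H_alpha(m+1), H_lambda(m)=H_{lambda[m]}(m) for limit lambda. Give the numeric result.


H_32(10):
For finite ordinals k, H_k(n) = n + k (each successor step adds 1).
H_32(10) = 10 + 32 = 42

42


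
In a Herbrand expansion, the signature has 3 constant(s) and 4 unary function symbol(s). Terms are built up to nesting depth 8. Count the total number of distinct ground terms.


Herbrand terms by depth:
Depth 0: 3 constants
Depth 1: 12 new terms (running total: 15)
Depth 2: 48 new terms (running total: 63)
Depth 3: 192 new terms (running total: 255)
Depth 4: 768 new terms (running total: 1023)
Depth 5: 3072 new terms (running total: 4095)
Depth 6: 12288 new terms (running total: 16383)
Depth 7: 49152 new terms (running total: 65535)
Depth 8: 196608 new terms (running total: 262143)
Total distinct ground terms = 262143

262143


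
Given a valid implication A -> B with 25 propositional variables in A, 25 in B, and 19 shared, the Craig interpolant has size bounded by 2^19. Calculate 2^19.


Shared atoms = 19
Craig interpolant size bound = 2^19
= 524288

524288


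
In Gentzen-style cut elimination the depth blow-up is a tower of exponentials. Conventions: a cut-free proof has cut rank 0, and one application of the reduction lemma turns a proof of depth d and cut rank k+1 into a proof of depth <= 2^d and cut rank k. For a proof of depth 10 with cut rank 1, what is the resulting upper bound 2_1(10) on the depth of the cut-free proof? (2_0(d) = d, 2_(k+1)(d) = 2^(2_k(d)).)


Each rank reduction sends depth d to at most 2^d; cut rank r needs r reductions.
2_0(10) = 10
2_1(10) = 2^10 = 1024
Cut-free depth bound = 1024

1024


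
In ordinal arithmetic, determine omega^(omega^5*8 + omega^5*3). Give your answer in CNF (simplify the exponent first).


omega^(omega^5*8 + omega^5*3):
Both terms of the exponent have the same exponent 5, so they merge: omega^5*8 + omega^5*3 = omega^5*(8+3) = omega^5*11.
omega raised to a CNF ordinal is a single CNF term: Result = omega^(omega^5*11)

omega^(omega^5*11)


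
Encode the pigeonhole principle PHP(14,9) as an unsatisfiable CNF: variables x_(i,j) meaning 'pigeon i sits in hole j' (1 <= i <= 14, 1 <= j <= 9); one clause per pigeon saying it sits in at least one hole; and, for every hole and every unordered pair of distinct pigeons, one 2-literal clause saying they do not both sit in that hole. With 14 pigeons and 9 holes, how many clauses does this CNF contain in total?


PHP(14,9): 14 pigeons, 9 holes, 14*9 = 126 variables.
- pigeon clauses: one per pigeon -> 14 clauses
- hole clauses: 9 holes * C(14,2) = 9 * 91 -> 819 clauses
Total clauses = 14 + 819 = 833

833


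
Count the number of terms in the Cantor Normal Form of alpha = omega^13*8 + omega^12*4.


CNF: omega^13*8 + omega^12*4
Count the summands separated by '+':
  term 1: omega^13*8
  term 2: omega^12*4
Total terms = 2

2


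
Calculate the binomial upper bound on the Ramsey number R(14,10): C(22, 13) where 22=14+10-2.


R(14,10) <= C(14+10-2, 14-1) = C(22, 13)
C(22, 13) = 22! / (13! * 9!)
= 497420

497420


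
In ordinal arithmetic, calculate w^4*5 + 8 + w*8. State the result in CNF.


Ordinal addition (w^4*5 + 8) + w*8:
alpha's leading term has exponent 4 > beta's exponent 1, so it survives.
alpha's tail term has exponent 0 < beta's exponent 1, so it is absorbed by beta.
In ordinal addition, any term followed by a strictly larger-exponent term is absorbed.
Result = w^4*5 + w*8

w^4*5 + w*8


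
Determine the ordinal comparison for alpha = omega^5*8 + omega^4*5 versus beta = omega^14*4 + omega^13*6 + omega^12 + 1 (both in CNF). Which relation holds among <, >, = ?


Compare term by term from highest exponent:
alpha = omega^5*8 + omega^4*5
beta = omega^14*4 + omega^13*6 + omega^12 + 1
Term 1: alpha has omega^5*8, beta has omega^14*4
Term 2: alpha has omega^4*5, beta has omega^13*6
Term 3: alpha has omega^0*0, beta has omega^12*1
Term 4: alpha has omega^0*0, beta has omega^0*1
Result: alpha < beta

alpha < beta


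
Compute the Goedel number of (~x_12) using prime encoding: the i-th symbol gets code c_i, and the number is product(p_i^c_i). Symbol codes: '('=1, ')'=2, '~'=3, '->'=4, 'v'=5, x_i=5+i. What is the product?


Formula: (~x_12)
Symbol codes: [1, 3, 17, 2]
Primes: [2, 3, 5, 7]
p_1^1 = 2^1 = 2
p_2^3 = 3^3 = 27
p_3^17 = 5^17 = 762939453125
p_4^2 = 7^2 = 49
Product = 2018737792968750

2018737792968750


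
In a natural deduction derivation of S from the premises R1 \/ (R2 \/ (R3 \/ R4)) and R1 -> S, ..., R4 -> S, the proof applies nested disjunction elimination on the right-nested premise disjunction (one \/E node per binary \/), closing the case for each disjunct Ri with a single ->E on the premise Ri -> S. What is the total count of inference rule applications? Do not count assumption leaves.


The premise R1 \/ (R2 \/ (R3 \/ R4)) contains 4 disjuncts, hence 3 binary \/ connectives.
- Each binary \/ is eliminated once: 3 \/E nodes.
- Each of the 4 cases Ri derives S by one ->E with Ri -> S: 4 ->E nodes.
Total = 3 + 4 = 7

7


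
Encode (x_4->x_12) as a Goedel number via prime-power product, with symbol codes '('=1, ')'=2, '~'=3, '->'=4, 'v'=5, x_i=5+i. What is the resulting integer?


Formula: (x_4->x_12)
Symbol codes: [1, 9, 4, 17, 2]
Primes: [2, 3, 5, 7, 11]
p_1^1 = 2^1 = 2
p_2^9 = 3^9 = 19683
p_3^4 = 5^4 = 625
p_4^17 = 7^17 = 232630513987207
p_5^2 = 11^2 = 121
Product = 692553544030042051376250

692553544030042051376250


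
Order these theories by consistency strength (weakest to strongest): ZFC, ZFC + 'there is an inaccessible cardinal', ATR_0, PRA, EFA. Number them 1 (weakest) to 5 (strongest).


Ordering by consistency strength:
1. EFA
2. PRA
3. ATR_0
4. ZFC
5. ZFC + 'there is an inaccessible cardinal'


ZFC=4, ZFC + 'there is an inaccessible cardinal'=5, ATR_0=3, PRA=2, EFA=1


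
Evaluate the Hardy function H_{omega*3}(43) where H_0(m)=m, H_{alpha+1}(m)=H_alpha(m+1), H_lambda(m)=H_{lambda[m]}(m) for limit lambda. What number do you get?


H_{omega*3}(43):
For the Hardy hierarchy, H_{omega*k}(n) = 2^k * n.
2^3 = 8.
8 * 43 = 344

344


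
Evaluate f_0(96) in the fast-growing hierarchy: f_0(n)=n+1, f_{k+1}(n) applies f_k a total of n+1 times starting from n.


f_0(96) = 96 + 1 = 97

97


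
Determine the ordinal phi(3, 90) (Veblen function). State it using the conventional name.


phi(3, 90):
phi(3, beta) = eta_beta (the beta-th eta number, fixed point of zeta).
phi(3, 90) = eta_90

eta_90


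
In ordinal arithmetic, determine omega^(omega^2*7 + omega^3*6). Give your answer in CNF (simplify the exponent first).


omega^(omega^2*7 + omega^3*6):
In ordinal addition a term is absorbed by a following term of strictly larger exponent: 2 < 3, so omega^2*7 + omega^3*6 = omega^3*6.
omega raised to a CNF ordinal is a single CNF term: Result = omega^(omega^3*6)

omega^(omega^3*6)


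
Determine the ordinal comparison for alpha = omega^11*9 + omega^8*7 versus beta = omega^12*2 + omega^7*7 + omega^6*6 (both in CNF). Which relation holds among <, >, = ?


Compare term by term from highest exponent:
alpha = omega^11*9 + omega^8*7
beta = omega^12*2 + omega^7*7 + omega^6*6
Term 1: alpha has omega^11*9, beta has omega^12*2
Term 2: alpha has omega^8*7, beta has omega^7*7
Term 3: alpha has omega^0*0, beta has omega^6*6
Result: alpha < beta

alpha < beta


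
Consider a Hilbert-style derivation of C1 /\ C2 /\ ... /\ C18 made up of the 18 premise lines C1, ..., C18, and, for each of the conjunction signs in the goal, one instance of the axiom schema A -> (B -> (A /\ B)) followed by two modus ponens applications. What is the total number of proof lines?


Conjoining 18 premises:
- 18 premise lines
- the goal has 17 conjunction signs; each costs 1 axiom instance + 2 MP = 3 lines: 3 * 17 = 51
Total = 18 + 51 = 69 lines.

69


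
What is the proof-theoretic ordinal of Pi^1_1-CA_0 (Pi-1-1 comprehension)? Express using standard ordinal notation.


The proof-theoretic ordinal of Pi^1_1-CA_0 (Pi-1-1 comprehension) is a standard result in ordinal analysis.
This ordinal is the supremum of order types of primitive recursive well-orderings
that the theory can prove to be well-ordered.
For Pi^1_1-CA_0 (Pi-1-1 comprehension), the proof-theoretic ordinal is psi_0(Omega_omega).

psi_0(Omega_omega)


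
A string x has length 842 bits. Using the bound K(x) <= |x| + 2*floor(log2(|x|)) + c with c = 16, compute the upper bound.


floor(log2(842)) = 9
2 * 9 = 18
K(x) <= 842 + 18 + 16 = 876

876


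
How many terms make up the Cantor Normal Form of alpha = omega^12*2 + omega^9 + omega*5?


CNF: omega^12*2 + omega^9 + omega*5
Count the summands separated by '+':
  term 1: omega^12*2
  term 2: omega^9
  term 3: omega*5
Total terms = 3

3


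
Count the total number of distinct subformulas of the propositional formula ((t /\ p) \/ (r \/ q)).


Formula: ((t /\ p) \/ (r \/ q))
Subformulas found:
  1. q
  2. r
  3. p
  4. t
  5. (r \/ q)
  6. (t /\ p)
  7. ((t /\ p) \/ (r \/ q))
Total distinct subformulas = 7

7


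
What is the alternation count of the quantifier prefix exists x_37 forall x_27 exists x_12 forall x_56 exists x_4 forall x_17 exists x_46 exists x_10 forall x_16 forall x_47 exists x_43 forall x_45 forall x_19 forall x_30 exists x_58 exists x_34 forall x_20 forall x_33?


Walk the prefix and count type changes:
  position 1: exists -> forall <-- alternation
  position 2: forall -> exists <-- alternation
  position 3: exists -> forall <-- alternation
  position 4: forall -> exists <-- alternation
  position 5: exists -> forall <-- alternation
  position 6: forall -> exists <-- alternation
  position 7: exists -> exists
  position 8: exists -> forall <-- alternation
  position 9: forall -> forall
  position 10: forall -> exists <-- alternation
  position 11: exists -> forall <-- alternation
  position 12: forall -> forall
  position 13: forall -> forall
  position 14: forall -> exists <-- alternation
  position 15: exists -> exists
  position 16: exists -> forall <-- alternation
  position 17: forall -> forall
Total alternations = 11

11


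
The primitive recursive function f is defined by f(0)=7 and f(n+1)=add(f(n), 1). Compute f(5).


f(0) = 7
f(1) = add(f(0), 1) = add(7, 1) = 8
f(2) = add(f(1), 1) = add(8, 1) = 9
f(3) = add(f(2), 1) = add(9, 1) = 10
f(4) = add(f(3), 1) = add(10, 1) = 11
f(5) = add(f(4), 1) = add(11, 1) = 12


12


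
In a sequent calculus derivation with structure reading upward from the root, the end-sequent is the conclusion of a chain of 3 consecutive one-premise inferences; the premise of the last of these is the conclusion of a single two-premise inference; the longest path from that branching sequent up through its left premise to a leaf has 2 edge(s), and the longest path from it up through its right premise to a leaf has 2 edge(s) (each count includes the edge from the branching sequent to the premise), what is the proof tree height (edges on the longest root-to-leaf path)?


Longest path through the left premise: 2 edges (measured from the branching sequent)
Longest path through the right premise: 2 edges
Height of the subtree rooted at the branching sequent: max(2, 2) = 2
The branching sequent sits 3 edges above the root (the chain of one-premise inferences), so height = 2 + 3 = 5

5
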